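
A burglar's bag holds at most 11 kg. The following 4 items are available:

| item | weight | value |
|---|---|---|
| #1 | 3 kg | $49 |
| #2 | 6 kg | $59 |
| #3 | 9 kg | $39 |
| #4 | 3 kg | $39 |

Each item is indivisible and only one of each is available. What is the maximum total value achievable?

Check high-value combinations within 11 kg:
- #1+#2: weight 3+6=9, value 49+59=108
- #2+#4: weight 6+3=9, value 59+39=98
- #1+#4: weight 3+3=6, value 49+39=88
- #2: weight 6, value 59
Best: $108.

$108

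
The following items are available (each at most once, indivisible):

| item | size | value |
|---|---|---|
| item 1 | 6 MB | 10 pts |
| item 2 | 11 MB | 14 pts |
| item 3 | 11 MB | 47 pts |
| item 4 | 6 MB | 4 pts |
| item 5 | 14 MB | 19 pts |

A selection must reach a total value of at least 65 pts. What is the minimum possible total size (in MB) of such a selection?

Subsets with value ≥ 65, sorted by total size:
- item 3+item 5: size 25, value 66
- item 1+item 2+item 3: size 28, value 71
- item 2+item 3+item 4: size 28, value 65
- item 1+item 3+item 5: size 31, value 76
Minimum size: 25 MB.

25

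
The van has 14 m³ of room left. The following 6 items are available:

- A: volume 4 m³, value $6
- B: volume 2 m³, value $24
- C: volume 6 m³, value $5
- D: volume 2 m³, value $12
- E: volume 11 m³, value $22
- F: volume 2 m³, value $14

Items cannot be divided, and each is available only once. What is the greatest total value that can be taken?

Check high-value combinations within 14 m³:
- A+B+D+F: volume 4+2+2+2=10, value 6+24+12+14=56
- B+C+D+F: volume 2+6+2+2=12, value 24+5+12+14=55
- B+D+F: volume 2+2+2=6, value 24+12+14=50
Best: $56.

$56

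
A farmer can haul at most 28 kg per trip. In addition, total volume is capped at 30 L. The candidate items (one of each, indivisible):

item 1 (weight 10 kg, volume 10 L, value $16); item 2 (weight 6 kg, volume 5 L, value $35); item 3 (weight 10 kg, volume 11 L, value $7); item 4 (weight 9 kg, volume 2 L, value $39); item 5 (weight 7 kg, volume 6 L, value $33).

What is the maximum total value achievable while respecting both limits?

Feasible sets respecting both limits:
- item 2+item 4+item 5: weight 22, volume 13, value 107
- item 1+item 2+item 4: weight 25, volume 17, value 90
- item 1+item 4+item 5: weight 26, volume 18, value 88
- item 1+item 2+item 5: weight 23, volume 21, value 84
Best: $107.

$107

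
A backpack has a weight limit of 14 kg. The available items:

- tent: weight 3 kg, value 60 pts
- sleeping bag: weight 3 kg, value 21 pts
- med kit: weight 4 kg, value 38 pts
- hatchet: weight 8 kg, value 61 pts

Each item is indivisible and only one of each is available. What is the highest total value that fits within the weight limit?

142 pts

Check high-value combinations within 14 kg:
- tent+sleeping bag+hatchet: weight 3+3+8=14, value 60+21+61=142
- tent+hatchet: weight 3+8=11, value 60+61=121
- tent+sleeping bag+med kit: weight 3+3+4=10, value 60+21+38=119
Best: 142 pts.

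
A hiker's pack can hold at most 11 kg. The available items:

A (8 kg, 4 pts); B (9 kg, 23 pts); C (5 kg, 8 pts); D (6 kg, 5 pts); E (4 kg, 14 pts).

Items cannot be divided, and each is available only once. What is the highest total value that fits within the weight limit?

This is a 0/1 knapsack; check combinations near the capacity.
- B: weight 9, value 23
- C+E: weight 5+4=9, value 8+14=22
- D+E: weight 6+4=10, value 5+14=19
Best: 23 pts.

23 pts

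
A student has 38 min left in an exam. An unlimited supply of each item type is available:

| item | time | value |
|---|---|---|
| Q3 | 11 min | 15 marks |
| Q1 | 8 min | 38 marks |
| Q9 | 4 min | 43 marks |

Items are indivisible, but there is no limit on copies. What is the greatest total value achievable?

Best value-per-unit is Q9 at 43/4, and filling with it alone uses time 9×4=36. No mix of the others beats 9×43 = 387.

387 marks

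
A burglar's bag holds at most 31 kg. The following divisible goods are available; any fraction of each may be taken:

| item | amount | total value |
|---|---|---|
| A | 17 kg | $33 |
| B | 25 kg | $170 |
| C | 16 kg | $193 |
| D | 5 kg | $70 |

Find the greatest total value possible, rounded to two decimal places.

Take in order of value per unit:
- D (70/5 per unit): all 5 → value 70, running total 70.00
- C (193/16 per unit): all 16 → value 193, running total 263.00
- B (170/25 per unit): 10 of 25 → value 10×170/25 = 68.0000, running total 331.00
Total 331.00.

331.00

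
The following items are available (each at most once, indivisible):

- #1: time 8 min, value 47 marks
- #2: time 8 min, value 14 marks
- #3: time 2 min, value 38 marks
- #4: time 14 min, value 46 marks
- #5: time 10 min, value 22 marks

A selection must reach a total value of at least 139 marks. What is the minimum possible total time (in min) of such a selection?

32

Subsets with value ≥ 139, sorted by total time:
- #1+#2+#3+#4: time 32, value 145
- #1+#3+#4+#5: time 34, value 153
Minimum time: 32 min.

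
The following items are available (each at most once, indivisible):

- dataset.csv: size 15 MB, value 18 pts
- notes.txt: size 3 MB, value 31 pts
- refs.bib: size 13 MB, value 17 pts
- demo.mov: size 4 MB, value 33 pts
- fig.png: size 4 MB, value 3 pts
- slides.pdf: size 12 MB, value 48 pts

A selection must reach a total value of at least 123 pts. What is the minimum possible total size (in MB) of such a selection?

32

Subsets with value ≥ 123, sorted by total size:
- notes.txt+refs.bib+demo.mov+slides.pdf: size 32, value 129
- dataset.csv+notes.txt+demo.mov+slides.pdf: size 34, value 130
- notes.txt+refs.bib+demo.mov+fig.png+slides.pdf: size 36, value 132
- dataset.csv+notes.txt+demo.mov+fig.png+slides.pdf: size 38, value 133
Minimum size: 32 MB.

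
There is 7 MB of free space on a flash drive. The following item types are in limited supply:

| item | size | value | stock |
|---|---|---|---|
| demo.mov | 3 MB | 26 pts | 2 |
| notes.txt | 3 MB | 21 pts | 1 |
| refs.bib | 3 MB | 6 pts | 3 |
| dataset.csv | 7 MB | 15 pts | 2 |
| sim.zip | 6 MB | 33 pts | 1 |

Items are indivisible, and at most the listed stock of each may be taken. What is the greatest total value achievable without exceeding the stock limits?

Best selections within size 7 and stock limits:
- 2×demo.mov: size 6, value 52
- 1×demo.mov + 1×notes.txt: size 6, value 47
- 1×sim.zip: size 6, value 33
- 1×demo.mov + 1×refs.bib: size 6, value 32
Best: 52 pts.

52 pts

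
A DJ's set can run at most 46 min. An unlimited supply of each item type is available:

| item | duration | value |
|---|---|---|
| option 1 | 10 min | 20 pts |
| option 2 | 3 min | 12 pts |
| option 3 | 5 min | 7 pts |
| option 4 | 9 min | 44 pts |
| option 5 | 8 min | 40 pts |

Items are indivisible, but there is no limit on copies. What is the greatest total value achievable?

Best value-per-unit is option 5 at 40/8; filling with it alone gives 5×40 = 200.
Optimal mix: 2×option 2 + 5×option 5 → duration 46, value 224.

224 pts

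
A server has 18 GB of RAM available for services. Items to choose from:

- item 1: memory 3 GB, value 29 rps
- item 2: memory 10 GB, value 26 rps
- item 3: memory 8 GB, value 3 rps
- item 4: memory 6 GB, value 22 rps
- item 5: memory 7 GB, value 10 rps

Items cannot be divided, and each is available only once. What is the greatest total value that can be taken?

61 rps

Check high-value combinations within 18 GB:
- item 1+item 4+item 5: memory 3+6+7=16, value 29+22+10=61
- item 1+item 2: memory 3+10=13, value 29+26=55
- item 1+item 3+item 4: memory 3+8+6=17, value 29+3+22=54
Best: 61 rps.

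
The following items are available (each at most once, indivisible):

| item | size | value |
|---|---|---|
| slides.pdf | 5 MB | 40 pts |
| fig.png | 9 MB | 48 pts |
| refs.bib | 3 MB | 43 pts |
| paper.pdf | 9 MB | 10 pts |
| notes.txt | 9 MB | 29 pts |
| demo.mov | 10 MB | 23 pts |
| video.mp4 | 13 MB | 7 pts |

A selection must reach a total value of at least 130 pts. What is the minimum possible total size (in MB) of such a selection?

17

Subsets with value ≥ 130, sorted by total size:
- slides.pdf+fig.png+refs.bib: size 17, value 131
- slides.pdf+fig.png+refs.bib+notes.txt: size 26, value 160
Minimum size: 17 MB.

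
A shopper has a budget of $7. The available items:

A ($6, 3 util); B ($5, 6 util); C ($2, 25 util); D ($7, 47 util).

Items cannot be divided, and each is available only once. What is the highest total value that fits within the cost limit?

47 util

This is a 0/1 knapsack; check combinations near the capacity.
- D: cost 7, value 47
- B+C: cost 5+2=7, value 6+25=31
- C: cost 2, value 25
Best: 47 util.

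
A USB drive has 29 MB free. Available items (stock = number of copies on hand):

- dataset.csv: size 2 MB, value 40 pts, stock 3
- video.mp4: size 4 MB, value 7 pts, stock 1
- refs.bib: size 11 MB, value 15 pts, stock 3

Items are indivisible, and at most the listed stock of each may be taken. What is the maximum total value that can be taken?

150 pts

Top feasible selections:
- 3×dataset.csv + 2×refs.bib: size 28, value 150
- 3×dataset.csv + 1×video.mp4 + 1×refs.bib: size 21, value 142
Best: 150 pts.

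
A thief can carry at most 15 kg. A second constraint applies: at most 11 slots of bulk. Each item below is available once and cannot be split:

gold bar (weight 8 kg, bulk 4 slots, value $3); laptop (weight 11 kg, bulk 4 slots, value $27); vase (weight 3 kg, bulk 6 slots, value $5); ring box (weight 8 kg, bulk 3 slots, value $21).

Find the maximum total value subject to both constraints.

Feasible sets respecting both limits:
- laptop+vase: weight 14, bulk 10, value 32
- laptop: weight 11, bulk 4, value 27
- vase+ring box: weight 11, bulk 9, value 26
Best: $32.

$32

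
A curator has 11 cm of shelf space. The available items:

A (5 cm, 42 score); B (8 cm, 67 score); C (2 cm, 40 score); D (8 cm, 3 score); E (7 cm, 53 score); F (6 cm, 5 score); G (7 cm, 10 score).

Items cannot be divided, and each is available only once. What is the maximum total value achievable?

107 score

This is a 0/1 knapsack; check combinations near the capacity.
- B+C: length 8+2=10, value 67+40=107
- C+E: length 2+7=9, value 40+53=93
- A+C: length 5+2=7, value 42+40=82
Best: 107 score.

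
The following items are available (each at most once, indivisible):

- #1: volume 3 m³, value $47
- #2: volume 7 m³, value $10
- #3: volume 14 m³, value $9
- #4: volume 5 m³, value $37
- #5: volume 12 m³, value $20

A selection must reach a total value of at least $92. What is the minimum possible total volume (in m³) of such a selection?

Subsets with value ≥ 92, sorted by total volume:
- #1+#2+#4: volume 15, value 94
- #1+#4+#5: volume 20, value 104
- #1+#3+#4: volume 22, value 93
- #1+#2+#4+#5: volume 27, value 114
Minimum volume: 15 m³.

15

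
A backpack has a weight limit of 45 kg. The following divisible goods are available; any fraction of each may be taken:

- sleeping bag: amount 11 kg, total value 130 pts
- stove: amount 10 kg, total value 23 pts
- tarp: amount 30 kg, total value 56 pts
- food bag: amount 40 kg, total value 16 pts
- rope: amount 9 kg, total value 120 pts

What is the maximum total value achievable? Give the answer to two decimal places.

301.00

Take in order of value per unit:
- rope (120/9 per unit): all 9 → value 120, running total 120.00
- sleeping bag (130/11 per unit): all 11 → value 130, running total 250.00
- stove (23/10 per unit): all 10 → value 23, running total 273.00
- tarp (56/30 per unit): 15 of 30 → value 15×56/30 = 28.0000, running total 301.00
Total 301.00.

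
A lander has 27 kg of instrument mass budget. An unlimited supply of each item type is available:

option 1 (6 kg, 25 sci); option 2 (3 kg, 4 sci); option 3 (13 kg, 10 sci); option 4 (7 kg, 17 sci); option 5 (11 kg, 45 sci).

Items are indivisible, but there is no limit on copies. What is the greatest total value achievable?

104 sci

Best value-per-unit is option 1 at 25/6; filling with it alone gives 4×25 = 100.
Optimal mix: 4×option 1 + 1×option 2 → mass 27, value 104.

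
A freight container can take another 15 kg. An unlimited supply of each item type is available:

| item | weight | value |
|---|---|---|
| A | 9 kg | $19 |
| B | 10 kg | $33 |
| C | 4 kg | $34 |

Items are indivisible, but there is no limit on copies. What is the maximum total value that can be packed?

Best value-per-unit is C at 34/4, and filling with it alone uses weight 3×4=12. No mix of the others beats 3×34 = 102.

$102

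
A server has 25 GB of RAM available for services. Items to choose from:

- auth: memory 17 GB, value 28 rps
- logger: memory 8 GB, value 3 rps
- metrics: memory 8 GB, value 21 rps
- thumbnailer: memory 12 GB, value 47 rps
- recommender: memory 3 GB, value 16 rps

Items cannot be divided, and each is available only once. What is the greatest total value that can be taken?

84 rps

This is a 0/1 knapsack; check combinations near the capacity.
- metrics+thumbnailer+recommender: memory 8+12+3=23, value 21+47+16=84
- metrics+thumbnailer: memory 8+12=20, value 21+47=68
- logger+thumbnailer+recommender: memory 8+12+3=23, value 3+47+16=66
- thumbnailer+recommender: memory 12+3=15, value 47+16=63
- logger+thumbnailer: memory 8+12=20, value 3+47=50
Best: 84 rps.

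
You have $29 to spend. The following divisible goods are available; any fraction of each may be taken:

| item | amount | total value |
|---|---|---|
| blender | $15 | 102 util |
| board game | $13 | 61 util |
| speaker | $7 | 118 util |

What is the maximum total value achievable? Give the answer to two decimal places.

252.85

Take in order of value per unit:
- speaker (118/7 per unit): all 7 → value 118, running total 118.00
- blender (102/15 per unit): all 15 → value 102, running total 220.00
- board game (61/13 per unit): 7 of 13 → value 7×61/13 = 32.8462, running total 252.85
Total 252.85.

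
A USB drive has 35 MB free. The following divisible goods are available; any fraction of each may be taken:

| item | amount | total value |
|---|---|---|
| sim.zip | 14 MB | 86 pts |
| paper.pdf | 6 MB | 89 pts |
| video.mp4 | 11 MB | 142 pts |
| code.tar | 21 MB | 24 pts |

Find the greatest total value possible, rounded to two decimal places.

321.57

Take in order of value per unit:
- paper.pdf (89/6 per unit): all 6 → value 89, running total 89.00
- video.mp4 (142/11 per unit): all 11 → value 142, running total 231.00
- sim.zip (86/14 per unit): all 14 → value 86, running total 317.00
- code.tar (24/21 per unit): 4 of 21 → value 4×24/21 = 4.5714, running total 321.57
Total 321.57.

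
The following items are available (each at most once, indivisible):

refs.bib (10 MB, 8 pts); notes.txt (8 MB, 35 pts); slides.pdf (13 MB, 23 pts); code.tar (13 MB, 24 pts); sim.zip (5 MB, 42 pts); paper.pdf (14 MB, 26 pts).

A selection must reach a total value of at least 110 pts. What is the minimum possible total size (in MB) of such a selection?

Subsets with value ≥ 110, sorted by total size:
- refs.bib+notes.txt+sim.zip+paper.pdf: size 37, value 111
- notes.txt+slides.pdf+code.tar+sim.zip: size 39, value 124
- notes.txt+code.tar+sim.zip+paper.pdf: size 40, value 127
Minimum size: 37 MB.

37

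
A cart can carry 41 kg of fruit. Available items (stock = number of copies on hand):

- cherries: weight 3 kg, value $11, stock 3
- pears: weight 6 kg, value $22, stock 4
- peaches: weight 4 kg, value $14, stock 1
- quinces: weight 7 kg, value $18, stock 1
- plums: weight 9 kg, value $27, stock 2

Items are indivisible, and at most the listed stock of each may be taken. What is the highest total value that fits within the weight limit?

Top feasible selections:
- 2×cherries + 4×pears + 1×peaches + 1×quinces: weight 41, value 142
- 1×cherries + 4×pears + 1×peaches + 1×plums: weight 40, value 140
- 3×cherries + 3×pears + 1×peaches + 1×plums: weight 40, value 140
Best: $142.

$142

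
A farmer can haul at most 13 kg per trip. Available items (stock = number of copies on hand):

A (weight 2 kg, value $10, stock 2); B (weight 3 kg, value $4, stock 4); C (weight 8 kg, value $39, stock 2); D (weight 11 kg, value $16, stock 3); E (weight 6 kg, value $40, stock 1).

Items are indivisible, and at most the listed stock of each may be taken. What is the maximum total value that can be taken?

Best selections within weight 13 and stock limits:
- 2×A + 1×B + 1×E: weight 13, value 64
- 2×A + 1×E: weight 10, value 60
Best: $64.

$64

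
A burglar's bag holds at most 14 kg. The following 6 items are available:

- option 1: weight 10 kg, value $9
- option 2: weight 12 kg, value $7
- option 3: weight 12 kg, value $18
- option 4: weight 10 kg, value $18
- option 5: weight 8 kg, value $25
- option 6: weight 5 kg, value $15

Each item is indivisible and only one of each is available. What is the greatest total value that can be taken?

$40

Check high-value combinations within 14 kg:
- option 5+option 6: weight 8+5=13, value 25+15=40
- option 5: weight 8, value 25
- option 4: weight 10, value 18
- option 3: weight 12, value 18
- option 6: weight 5, value 15
Best: $40.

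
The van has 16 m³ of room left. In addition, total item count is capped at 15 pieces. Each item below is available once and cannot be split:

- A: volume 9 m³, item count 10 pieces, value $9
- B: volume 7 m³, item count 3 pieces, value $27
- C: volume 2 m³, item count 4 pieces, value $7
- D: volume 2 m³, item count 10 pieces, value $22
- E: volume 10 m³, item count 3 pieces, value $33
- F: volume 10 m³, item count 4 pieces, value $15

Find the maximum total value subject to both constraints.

$55

Feasible sets respecting both limits:
- D+E: volume 12, item count 13, value 55
- B+D: volume 9, item count 13, value 49
- C+E: volume 12, item count 7, value 40
Best: $55.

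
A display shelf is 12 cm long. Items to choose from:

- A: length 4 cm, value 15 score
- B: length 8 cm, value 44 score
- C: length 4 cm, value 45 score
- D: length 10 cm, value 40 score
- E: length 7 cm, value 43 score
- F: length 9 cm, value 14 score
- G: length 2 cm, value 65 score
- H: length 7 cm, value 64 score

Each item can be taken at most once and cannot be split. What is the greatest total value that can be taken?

This is a 0/1 knapsack; check combinations near the capacity.
- G+H: length 2+7=9, value 65+64=129
- A+C+G: length 4+4+2=10, value 15+45+65=125
- C+G: length 4+2=6, value 45+65=110
- B+G: length 8+2=10, value 44+65=109
- C+H: length 4+7=11, value 45+64=109
Best: 129 score.

129 score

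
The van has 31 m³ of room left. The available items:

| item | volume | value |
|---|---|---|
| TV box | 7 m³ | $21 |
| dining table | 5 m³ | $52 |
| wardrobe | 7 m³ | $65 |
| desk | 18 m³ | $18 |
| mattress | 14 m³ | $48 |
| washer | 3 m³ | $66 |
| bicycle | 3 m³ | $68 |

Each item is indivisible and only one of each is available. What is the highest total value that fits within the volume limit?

Check high-value combinations within 31 m³:
- TV box+dining table+wardrobe+washer+bicycle: volume 7+5+7+3+3=25, value 21+52+65+66+68=272
- dining table+wardrobe+washer+bicycle: volume 5+7+3+3=18, value 52+65+66+68=251
- wardrobe+mattress+washer+bicycle: volume 7+14+3+3=27, value 65+48+66+68=247
- dining table+mattress+washer+bicycle: volume 5+14+3+3=25, value 52+48+66+68=234
- dining table+wardrobe+mattress+bicycle: volume 5+7+14+3=29, value 52+65+48+68=233
Best: $272.

$272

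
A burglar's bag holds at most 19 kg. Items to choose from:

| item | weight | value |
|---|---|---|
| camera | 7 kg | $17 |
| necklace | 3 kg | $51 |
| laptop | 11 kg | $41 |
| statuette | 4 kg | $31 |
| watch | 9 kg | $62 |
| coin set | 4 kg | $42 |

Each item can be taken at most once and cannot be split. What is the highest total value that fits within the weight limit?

$155

Check high-value combinations within 19 kg:
- necklace+watch+coin set: weight 3+9+4=16, value 51+62+42=155
- necklace+statuette+watch: weight 3+4+9=16, value 51+31+62=144
- camera+necklace+statuette+coin set: weight 7+3+4+4=18, value 17+51+31+42=141
Best: $155.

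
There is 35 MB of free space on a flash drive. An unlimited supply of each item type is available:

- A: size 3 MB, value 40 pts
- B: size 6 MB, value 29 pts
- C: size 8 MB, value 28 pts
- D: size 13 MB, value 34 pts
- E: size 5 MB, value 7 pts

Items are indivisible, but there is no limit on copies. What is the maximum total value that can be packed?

440 pts

Best value-per-unit is A at 40/3, and filling with it alone uses size 11×3=33. No mix of the others beats 11×40 = 440.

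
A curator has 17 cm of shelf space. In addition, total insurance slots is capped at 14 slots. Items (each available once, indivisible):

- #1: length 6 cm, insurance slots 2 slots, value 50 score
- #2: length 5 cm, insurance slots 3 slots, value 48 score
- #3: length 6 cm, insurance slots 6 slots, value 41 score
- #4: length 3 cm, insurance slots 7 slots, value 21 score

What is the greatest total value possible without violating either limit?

139 score

Feasible sets respecting both limits:
- #1+#2+#3: length 17, insurance slots 11, value 139
- #1+#2+#4: length 14, insurance slots 12, value 119
- #1+#2: length 11, insurance slots 5, value 98
- #1+#3: length 12, insurance slots 8, value 91
Best: 139 score.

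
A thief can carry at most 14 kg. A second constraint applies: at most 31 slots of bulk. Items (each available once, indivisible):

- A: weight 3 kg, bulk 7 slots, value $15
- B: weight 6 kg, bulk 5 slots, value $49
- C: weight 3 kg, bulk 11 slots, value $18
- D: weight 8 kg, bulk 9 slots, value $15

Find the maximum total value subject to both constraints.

$82

Feasible sets respecting both limits:
- A+B+C: weight 12, bulk 23, value 82
- B+C: weight 9, bulk 16, value 67
- A+B: weight 9, bulk 12, value 64
- B+D: weight 14, bulk 14, value 64
Best: $82.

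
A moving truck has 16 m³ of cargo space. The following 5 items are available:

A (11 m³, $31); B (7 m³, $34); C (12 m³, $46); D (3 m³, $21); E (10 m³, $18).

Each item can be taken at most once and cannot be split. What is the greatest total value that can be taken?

$67

This is a 0/1 knapsack; check combinations near the capacity.
- C+D: volume 12+3=15, value 46+21=67
- B+D: volume 7+3=10, value 34+21=55
- A+D: volume 11+3=14, value 31+21=52
- C: volume 12, value 46
Best: $67.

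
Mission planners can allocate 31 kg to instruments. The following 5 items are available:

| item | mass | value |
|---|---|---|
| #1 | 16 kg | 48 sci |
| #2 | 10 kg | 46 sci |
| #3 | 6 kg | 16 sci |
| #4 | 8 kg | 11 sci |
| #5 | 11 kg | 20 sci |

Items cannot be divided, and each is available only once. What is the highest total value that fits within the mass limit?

94 sci

This is a 0/1 knapsack; check combinations near the capacity.
- #1+#2: mass 16+10=26, value 48+46=94
- #2+#3+#5: mass 10+6+11=27, value 46+16+20=82
- #2+#4+#5: mass 10+8+11=29, value 46+11+20=77
- #1+#3+#4: mass 16+6+8=30, value 48+16+11=75
Best: 94 sci.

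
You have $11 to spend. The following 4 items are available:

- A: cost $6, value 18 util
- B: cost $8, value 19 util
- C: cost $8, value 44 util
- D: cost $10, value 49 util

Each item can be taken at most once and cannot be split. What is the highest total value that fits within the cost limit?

Check high-value combinations within $11:
- D: cost 10, value 49
- C: cost 8, value 44
- B: cost 8, value 19
- A: cost 6, value 18
Best: 49 util.

49 util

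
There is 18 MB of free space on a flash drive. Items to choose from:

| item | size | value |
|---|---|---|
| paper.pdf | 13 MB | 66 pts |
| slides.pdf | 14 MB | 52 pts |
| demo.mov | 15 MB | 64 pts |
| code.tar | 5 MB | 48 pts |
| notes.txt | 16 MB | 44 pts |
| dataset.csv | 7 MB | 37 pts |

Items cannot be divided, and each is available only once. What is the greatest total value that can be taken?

Check high-value combinations within 18 MB:
- paper.pdf+code.tar: size 13+5=18, value 66+48=114
- code.tar+dataset.csv: size 5+7=12, value 48+37=85
- paper.pdf: size 13, value 66
- demo.mov: size 15, value 64
Best: 114 pts.

114 pts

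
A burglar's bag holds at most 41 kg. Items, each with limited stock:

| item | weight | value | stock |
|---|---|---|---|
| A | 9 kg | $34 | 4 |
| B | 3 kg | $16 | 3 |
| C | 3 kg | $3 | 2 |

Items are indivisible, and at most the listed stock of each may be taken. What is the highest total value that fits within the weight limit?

Best selections within weight 41 and stock limits:
- 3×A + 3×B + 1×C: weight 39, value 153
- 4×A + 1×B: weight 39, value 152
Best: $153.

$153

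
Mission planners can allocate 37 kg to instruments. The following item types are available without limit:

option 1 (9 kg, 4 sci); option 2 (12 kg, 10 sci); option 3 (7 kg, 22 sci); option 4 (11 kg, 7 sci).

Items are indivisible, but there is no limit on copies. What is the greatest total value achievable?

Best value-per-unit is option 3 at 22/7, and filling with it alone uses mass 5×7=35. No mix of the others beats 5×22 = 110.

110 sci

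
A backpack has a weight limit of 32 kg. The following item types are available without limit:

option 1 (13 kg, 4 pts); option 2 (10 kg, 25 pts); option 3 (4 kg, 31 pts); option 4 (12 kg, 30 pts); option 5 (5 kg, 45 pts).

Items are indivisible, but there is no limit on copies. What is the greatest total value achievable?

Best value-per-unit is option 5 at 45/5; filling with it alone gives 6×45 = 270.
Optimal mix: 3×option 3 + 4×option 5 → weight 32, value 273.

273 pts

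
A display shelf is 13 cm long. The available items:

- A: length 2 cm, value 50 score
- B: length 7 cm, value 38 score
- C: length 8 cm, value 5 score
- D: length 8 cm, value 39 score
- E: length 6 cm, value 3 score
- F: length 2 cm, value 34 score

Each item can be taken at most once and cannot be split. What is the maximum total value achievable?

Check high-value combinations within 13 cm:
- A+D+F: length 2+8+2=12, value 50+39+34=123
- A+B+F: length 2+7+2=11, value 50+38+34=122
- A+D: length 2+8=10, value 50+39=89
Best: 123 score.

123 score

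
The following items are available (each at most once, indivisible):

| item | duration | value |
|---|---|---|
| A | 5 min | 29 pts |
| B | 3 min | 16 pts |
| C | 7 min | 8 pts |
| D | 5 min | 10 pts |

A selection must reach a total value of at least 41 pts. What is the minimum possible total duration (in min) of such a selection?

Subsets with value ≥ 41, sorted by total duration:
- A+B: duration 8, value 45
- A+B+D: duration 13, value 55
- A+B+C: duration 15, value 53
- A+C+D: duration 17, value 47
Minimum duration: 8 min.

8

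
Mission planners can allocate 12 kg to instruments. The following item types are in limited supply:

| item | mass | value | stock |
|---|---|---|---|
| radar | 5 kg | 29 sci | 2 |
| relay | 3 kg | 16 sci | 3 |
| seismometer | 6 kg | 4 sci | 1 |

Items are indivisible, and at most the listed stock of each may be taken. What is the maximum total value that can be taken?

61 sci

Top feasible selections:
- 1×radar + 2×relay: mass 11, value 61
- 2×radar: mass 10, value 58
- 3×relay: mass 9, value 48
Best: 61 sci.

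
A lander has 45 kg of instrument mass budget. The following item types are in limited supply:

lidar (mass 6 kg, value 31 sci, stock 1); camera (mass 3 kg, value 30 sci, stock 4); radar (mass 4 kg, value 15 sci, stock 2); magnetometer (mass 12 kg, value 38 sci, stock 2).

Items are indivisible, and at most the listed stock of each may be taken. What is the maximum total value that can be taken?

Best selections within mass 45 and stock limits:
- 1×lidar + 4×camera + 2×magnetometer: mass 42, value 227
- 4×camera + 2×radar + 2×magnetometer: mass 44, value 226
- 1×lidar + 4×camera + 2×radar + 1×magnetometer: mass 38, value 219
Best: 227 sci.

227 sci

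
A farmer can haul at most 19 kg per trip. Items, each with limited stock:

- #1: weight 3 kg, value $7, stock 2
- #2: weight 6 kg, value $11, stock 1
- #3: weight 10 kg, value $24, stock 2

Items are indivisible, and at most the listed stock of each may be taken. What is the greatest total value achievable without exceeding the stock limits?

$42

Top feasible selections:
- 1×#1 + 1×#2 + 1×#3: weight 19, value 42
- 2×#1 + 1×#3: weight 16, value 38
- 1×#2 + 1×#3: weight 16, value 35
- 1×#1 + 1×#3: weight 13, value 31
Best: $42.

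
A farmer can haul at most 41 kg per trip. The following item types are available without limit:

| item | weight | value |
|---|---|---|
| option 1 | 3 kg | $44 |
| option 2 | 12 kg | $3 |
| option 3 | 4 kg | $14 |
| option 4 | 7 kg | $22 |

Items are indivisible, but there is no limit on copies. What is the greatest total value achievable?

$572

Best value-per-unit is option 1 at 44/3, and filling with it alone uses weight 13×3=39. No mix of the others beats 13×44 = 572.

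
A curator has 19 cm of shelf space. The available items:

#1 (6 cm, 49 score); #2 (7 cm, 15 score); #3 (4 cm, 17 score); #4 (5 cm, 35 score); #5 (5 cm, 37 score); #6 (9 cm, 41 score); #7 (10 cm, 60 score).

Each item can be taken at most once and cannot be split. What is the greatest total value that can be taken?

121 score

This is a 0/1 knapsack; check combinations near the capacity.
- #1+#4+#5: length 6+5+5=16, value 49+35+37=121
- #3+#5+#7: length 4+5+10=19, value 17+37+60=114
- #4+#5+#6: length 5+5+9=19, value 35+37+41=113
- #3+#4+#7: length 4+5+10=19, value 17+35+60=112
Best: 121 score.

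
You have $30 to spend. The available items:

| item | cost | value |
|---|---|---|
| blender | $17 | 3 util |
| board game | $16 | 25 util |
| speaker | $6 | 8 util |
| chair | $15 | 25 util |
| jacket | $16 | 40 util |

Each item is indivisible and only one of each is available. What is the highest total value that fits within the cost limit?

Check high-value combinations within $30:
- speaker+jacket: cost 6+16=22, value 8+40=48
- jacket: cost 16, value 40
- speaker+chair: cost 6+15=21, value 8+25=33
- board game+speaker: cost 16+6=22, value 25+8=33
Best: 48 util.

48 util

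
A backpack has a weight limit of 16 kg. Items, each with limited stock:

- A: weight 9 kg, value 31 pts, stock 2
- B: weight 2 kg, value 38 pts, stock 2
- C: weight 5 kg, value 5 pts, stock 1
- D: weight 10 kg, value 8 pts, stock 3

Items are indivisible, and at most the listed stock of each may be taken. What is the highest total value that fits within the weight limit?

107 pts

Top feasible selections:
- 1×A + 2×B: weight 13, value 107
- 2×B + 1×D: weight 14, value 84
- 2×B + 1×C: weight 9, value 81
- 2×B: weight 4, value 76
Best: 107 pts.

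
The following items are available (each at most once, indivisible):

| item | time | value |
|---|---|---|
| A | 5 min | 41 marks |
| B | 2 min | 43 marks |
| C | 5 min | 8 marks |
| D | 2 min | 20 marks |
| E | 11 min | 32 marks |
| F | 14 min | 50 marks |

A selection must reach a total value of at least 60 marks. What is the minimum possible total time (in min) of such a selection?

4

Subsets with value ≥ 60, sorted by total time:
- B+D: time 4, value 63
- A+B: time 7, value 84
- A+D: time 7, value 61
Minimum time: 4 min.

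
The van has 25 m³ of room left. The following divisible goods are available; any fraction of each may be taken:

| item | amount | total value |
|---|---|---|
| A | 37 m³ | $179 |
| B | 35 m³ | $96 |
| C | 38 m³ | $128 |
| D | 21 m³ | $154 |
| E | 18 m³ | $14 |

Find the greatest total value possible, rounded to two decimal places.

173.35

Take in order of value per unit:
- D (154/21 per unit): all 21 → value 154, running total 154.00
- A (179/37 per unit): 4 of 37 → value 4×179/37 = 19.3514, running total 173.35
Total 173.35.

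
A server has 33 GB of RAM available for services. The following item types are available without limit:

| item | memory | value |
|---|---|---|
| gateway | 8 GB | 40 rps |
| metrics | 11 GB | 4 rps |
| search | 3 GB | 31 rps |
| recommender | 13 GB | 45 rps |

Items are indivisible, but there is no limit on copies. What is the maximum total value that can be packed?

341 rps

Best value-per-unit is search at 31/3, and filling with it alone uses memory 11×3=33. No mix of the others beats 11×31 = 341.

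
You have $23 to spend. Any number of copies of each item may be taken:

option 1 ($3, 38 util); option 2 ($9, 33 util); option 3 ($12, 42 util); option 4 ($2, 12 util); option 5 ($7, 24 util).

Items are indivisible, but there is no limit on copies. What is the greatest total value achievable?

278 util

Best value-per-unit is option 1 at 38/3; filling with it alone gives 7×38 = 266.
Optimal mix: 7×option 1 + 1×option 4 → cost 23, value 278.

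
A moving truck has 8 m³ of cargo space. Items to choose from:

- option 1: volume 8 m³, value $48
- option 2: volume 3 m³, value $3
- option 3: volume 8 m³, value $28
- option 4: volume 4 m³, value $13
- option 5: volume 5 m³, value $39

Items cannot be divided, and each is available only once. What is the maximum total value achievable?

Check high-value combinations within 8 m³:
- option 1: volume 8, value 48
- option 2+option 5: volume 3+5=8, value 3+39=42
- option 5: volume 5, value 39
- option 3: volume 8, value 28
- option 2+option 4: volume 3+4=7, value 3+13=16
Best: $48.

$48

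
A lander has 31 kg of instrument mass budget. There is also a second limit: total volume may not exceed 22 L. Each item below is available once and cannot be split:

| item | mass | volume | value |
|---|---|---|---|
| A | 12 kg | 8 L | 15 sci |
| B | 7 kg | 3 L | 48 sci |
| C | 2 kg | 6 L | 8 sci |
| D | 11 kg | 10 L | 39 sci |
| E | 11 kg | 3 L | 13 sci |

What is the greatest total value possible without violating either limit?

Feasible sets respecting both limits:
- B+C+D+E: mass 31, volume 22, value 108
- A+B+D: mass 30, volume 21, value 102
- B+D+E: mass 29, volume 16, value 100
Best: 108 sci.

108 sci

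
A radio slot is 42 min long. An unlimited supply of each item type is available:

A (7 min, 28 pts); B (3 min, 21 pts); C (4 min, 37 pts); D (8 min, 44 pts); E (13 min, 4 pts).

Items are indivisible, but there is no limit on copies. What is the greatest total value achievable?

375 pts

Best value-per-unit is C at 37/4; filling with it alone gives 10×37 = 370.
Optimal mix: 2×B + 9×C → duration 42, value 375.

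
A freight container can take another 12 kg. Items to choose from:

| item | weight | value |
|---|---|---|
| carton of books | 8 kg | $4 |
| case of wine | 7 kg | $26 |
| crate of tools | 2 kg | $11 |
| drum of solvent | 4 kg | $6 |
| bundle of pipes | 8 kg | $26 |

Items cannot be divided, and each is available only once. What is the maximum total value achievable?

Check high-value combinations within 12 kg:
- case of wine+crate of tools: weight 7+2=9, value 26+11=37
- crate of tools+bundle of pipes: weight 2+8=10, value 11+26=37
- case of wine+drum of solvent: weight 7+4=11, value 26+6=32
- drum of solvent+bundle of pipes: weight 4+8=12, value 6+26=32
- case of wine: weight 7, value 26
Best: $37.

$37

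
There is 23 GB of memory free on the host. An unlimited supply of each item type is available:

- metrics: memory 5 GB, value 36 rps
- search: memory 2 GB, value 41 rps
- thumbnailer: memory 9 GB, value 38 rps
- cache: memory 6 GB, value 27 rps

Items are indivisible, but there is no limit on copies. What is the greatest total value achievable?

Best value-per-unit is search at 41/2, and filling with it alone uses memory 11×2=22. No mix of the others beats 11×41 = 451.

451 rps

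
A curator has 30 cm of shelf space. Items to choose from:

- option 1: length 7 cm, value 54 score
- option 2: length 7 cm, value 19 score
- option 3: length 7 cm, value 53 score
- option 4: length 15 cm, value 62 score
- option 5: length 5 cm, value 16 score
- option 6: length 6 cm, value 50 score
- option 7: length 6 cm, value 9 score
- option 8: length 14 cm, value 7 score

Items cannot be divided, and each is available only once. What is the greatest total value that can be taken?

Check high-value combinations within 30 cm:
- option 1+option 2+option 3+option 6: length 7+7+7+6=27, value 54+19+53+50=176
- option 1+option 3+option 5+option 6: length 7+7+5+6=25, value 54+53+16+50=173
- option 1+option 3+option 4: length 7+7+15=29, value 54+53+62=169
Best: 176 score.

176 score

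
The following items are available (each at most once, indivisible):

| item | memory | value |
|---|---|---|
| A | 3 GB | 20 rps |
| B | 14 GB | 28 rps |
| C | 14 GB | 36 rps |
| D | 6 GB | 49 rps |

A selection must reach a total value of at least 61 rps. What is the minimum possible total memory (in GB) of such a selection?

Subsets with value ≥ 61, sorted by total memory:
- A+D: memory 9, value 69
- C+D: memory 20, value 85
Minimum memory: 9 GB.

9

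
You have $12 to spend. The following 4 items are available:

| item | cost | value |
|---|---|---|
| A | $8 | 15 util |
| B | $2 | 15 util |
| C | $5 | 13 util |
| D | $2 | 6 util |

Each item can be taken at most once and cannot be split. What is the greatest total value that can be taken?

Check high-value combinations within $12:
- A+B+D: cost 8+2+2=12, value 15+15+6=36
- B+C+D: cost 2+5+2=9, value 15+13+6=34
- A+B: cost 8+2=10, value 15+15=30
- B+C: cost 2+5=7, value 15+13=28
- B+D: cost 2+2=4, value 15+6=21
Best: 36 util.

36 util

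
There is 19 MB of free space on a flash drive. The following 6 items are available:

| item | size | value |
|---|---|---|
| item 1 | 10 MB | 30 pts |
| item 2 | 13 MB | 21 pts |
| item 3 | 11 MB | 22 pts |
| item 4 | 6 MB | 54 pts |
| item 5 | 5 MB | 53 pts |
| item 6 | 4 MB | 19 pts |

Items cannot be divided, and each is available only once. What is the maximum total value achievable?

126 pts

Check high-value combinations within 19 MB:
- item 4+item 5+item 6: size 6+5+4=15, value 54+53+19=126
- item 4+item 5: size 6+5=11, value 54+53=107
- item 1+item 5+item 6: size 10+5+4=19, value 30+53+19=102
- item 1+item 4: size 10+6=16, value 30+54=84
- item 1+item 5: size 10+5=15, value 30+53=83
Best: 126 pts.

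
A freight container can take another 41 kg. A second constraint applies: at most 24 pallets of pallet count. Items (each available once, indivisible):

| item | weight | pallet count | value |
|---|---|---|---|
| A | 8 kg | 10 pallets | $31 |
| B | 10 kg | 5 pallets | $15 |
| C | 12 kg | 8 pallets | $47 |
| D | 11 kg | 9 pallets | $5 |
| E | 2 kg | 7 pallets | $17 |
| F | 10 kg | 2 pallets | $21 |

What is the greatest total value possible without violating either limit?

Feasible sets respecting both limits:
- B+C+E+F: weight 34, pallet count 22, value 100
- A+C+F: weight 30, pallet count 20, value 99
- A+B+C: weight 30, pallet count 23, value 93
- C+E+F: weight 24, pallet count 17, value 85
Best: $100.

$100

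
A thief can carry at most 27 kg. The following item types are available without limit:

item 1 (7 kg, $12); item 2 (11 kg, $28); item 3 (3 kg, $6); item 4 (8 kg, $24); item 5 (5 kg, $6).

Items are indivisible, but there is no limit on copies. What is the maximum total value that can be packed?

Best value-per-unit is item 4 at 24/8; filling with it alone gives 3×24 = 72.
Optimal mix: 1×item 3 + 3×item 4 → weight 27, value 78.

$78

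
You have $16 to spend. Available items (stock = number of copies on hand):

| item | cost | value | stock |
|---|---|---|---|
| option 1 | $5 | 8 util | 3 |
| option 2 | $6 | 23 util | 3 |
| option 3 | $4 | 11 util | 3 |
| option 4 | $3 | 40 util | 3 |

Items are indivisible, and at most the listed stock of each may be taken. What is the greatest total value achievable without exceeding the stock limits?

143 util

Best selections within cost 16 and stock limits:
- 1×option 2 + 3×option 4: cost 15, value 143
- 1×option 3 + 3×option 4: cost 13, value 131
- 1×option 1 + 3×option 4: cost 14, value 128
- 3×option 4: cost 9, value 120
Best: 143 util.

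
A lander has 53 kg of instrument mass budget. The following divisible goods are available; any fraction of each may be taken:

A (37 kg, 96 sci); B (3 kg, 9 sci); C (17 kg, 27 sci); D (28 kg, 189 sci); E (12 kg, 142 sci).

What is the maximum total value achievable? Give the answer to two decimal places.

365.95

Take in order of value per unit:
- E (142/12 per unit): all 12 → value 142, running total 142.00
- D (189/28 per unit): all 28 → value 189, running total 331.00
- B (9/3 per unit): all 3 → value 9, running total 340.00
- A (96/37 per unit): 10 of 37 → value 10×96/37 = 25.9459, running total 365.95
Total 365.95.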